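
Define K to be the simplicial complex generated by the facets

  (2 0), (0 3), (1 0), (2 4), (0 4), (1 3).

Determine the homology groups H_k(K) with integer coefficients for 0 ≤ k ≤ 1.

K has 5 vertices, 6 edges.
rank ∂_0 = 0, rank ∂_1 = 4 ⇒ b_0 = 5 − 0 − 4 = 1; all invariant factors of ∂_1 are 1 so no torsion. So H_0 ≅ Z.
rank ∂_1 = 4, rank ∂_2 = 0 ⇒ b_1 = 6 − 4 − 0 = 2. So H_1 ≅ Z^2.

H_0 ≅ Z,  H_1 ≅ Z^2.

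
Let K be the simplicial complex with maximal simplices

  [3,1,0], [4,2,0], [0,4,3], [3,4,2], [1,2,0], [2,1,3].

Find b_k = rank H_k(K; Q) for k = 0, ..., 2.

b_0 = 1, b_1 = 0, b_2 = 1.

K has 5 vertices, 9 edges, 6 triangles.
rank ∂_0 = 0, rank ∂_1 = 4 ⇒ b_0 = 5 − 0 − 4 = 1; all invariant factors of ∂_1 are 1 so no torsion. So H_0 = Z.
rank ∂_1 = 4, rank ∂_2 = 5 ⇒ b_1 = 9 − 4 − 5 = 0; all invariant factors of ∂_2 are 1 so no torsion. So H_1 = 0.
rank ∂_2 = 5, rank ∂_3 = 0 ⇒ b_2 = 6 − 5 − 0 = 1. So H_2 = Z.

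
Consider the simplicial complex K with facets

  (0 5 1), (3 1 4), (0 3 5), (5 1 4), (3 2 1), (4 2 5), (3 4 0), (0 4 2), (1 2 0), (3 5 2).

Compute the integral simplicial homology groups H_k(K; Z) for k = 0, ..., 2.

Take the total order 0 < 1 < 2 < 3 < 4 < 5 on the vertex set. Then K (dimension 2) consists of the simplices:

  0-simplices (6): [0], [1], [2], [3], [4], [5]
  1-simplices (15): [0,1], [0,2], [0,3], [0,4], [0,5], [1,2], [1,3], [1,4], [1,5], [2,3], [2,4], [2,5], [3,4], [3,5], [4,5]
  2-simplices (10): [0,1,2], [0,1,5], [0,2,4], [0,3,4], [0,3,5], [1,2,3], [1,3,4], [1,4,5], [2,3,5], [2,4,5]

so the chain groups are C_0 ≅ Z^6, C_1 ≅ Z^15, C_2 ≅ Z^10.

Boundary ∂_1: C_1 → C_0 maps an edge to its endpoints' difference, ∂[p,q] = q − p.
The 6×15 boundary matrix has rank 5 and Smith normal form diag(1,1,1,1,1).

∂_2: C_2 → C_1 sends each 2-simplex [p,q,r] to [q,r] − [p,r] + [p,q]. For instance
  ∂[0,3,5] = [3,5] − [0,5] + [0,3],
  ∂[1,4,5] = [4,5] − [1,5] + [1,4].
The 15×10 boundary matrix has rank 10 and Smith normal form diag(1,1,1,1,1,1,1,1,1,2).

From H_k ≅ ker(∂_k) / im(∂_{k+1}) we obtain:

  H_0: rank C_0 − rank ∂_1 = 6 − 5 = 1, and the invariant factors of ∂_1 are all 1, so H_0 = Z.
  H_1: rank ker ∂_1 − rank ∂_2 = (15 − 5) − 10 = 0, and ∂_2 has invariant factor 2 > 1, so H_1 = Z/2Z.
  H_2: rank ker ∂_2 − rank ∂_3 = (10 − 10) − 0 = 0, and there is no ∂_3, so H_2 = 0.

H_0 = Z,  H_1 = Z/2Z,  H_2 = 0.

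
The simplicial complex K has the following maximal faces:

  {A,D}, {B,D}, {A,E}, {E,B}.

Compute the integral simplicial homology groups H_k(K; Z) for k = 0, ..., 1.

Fix the vertex order A < B < D < E and write every simplex with vertices in increasing order. Then dim K = 1 and the simplices of K are:

  0-simplices (4): A, B, D, E
  1-simplices (4): AD, AE, BD, BE

Hence C_0 ≅ Z^4, C_1 ≅ Z^4.

Boundary ∂_1: C_1 → C_0 is given by ∂[p,q] = [q] − [p].
This gives a 4×4 integer matrix of rank 3; reducing to Smith normal form yields diagonal entries (1,1,1).

Reading off H_k = ker ∂_k / im ∂_{k+1}:

  H_0: rank C_0 − rank ∂_1 = 4 − 3 = 1, and the invariant factors of ∂_1 are all 1, so H_0 = Z.
  H_1: rank ker ∂_1 − rank ∂_2 = (4 − 3) − 0 = 1, and there is no ∂_2, so H_1 = Z.

H_0 = Z,  H_1 = Z.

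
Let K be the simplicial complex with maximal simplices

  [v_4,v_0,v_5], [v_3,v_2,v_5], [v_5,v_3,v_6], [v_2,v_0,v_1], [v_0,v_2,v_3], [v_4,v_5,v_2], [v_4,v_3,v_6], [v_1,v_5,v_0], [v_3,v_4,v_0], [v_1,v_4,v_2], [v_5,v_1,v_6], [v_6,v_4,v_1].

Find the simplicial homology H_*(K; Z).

H_0 ≅ Z,  H_1 ≅ Z_2,  H_2 = 0.

Take the total order v_0 < v_1 < v_2 < v_3 < v_4 < v_5 < v_6 on the vertex set. Then K (dimension 2) consists of the simplices:

  0-simplices (7): [v_0], [v_1], [v_2], [v_3], [v_4], [v_5], [v_6]
  1-simplices (18): (18 of them)
  2-simplices (12): (12 of them)

so the chain groups are C_0 ≅ Z^7, C_1 ≅ Z^18, C_2 ≅ Z^12.

Boundary ∂_1: C_1 → C_0 sends each edge [p,q] (with p < q) to q − p. For instance
  ∂[v_1,v_6] = [v_6] − [v_1].
As a 7×18 matrix over Z this has rank 6, with invariant factors (1,1,1,1,1,1).

The boundary map ∂_2: C_2 → C_1 sends each 2-simplex [p,q,r] to [q,r] − [p,r] + [p,q]. For instance
  ∂[v_0,v_1,v_5] = [v_1,v_5] − [v_0,v_5] + [v_0,v_1],
  ∂[v_1,v_5,v_6] = [v_5,v_6] − [v_1,v_6] + [v_1,v_5].
The resulting 18×12 matrix has rank 12, and its Smith normal form has invariant factors (1,1,1,1,1,1,1,1,1,1,1,2).

From H_k ≅ ker(∂_k) / im(∂_{k+1}) we obtain:

  H_0: rank C_0 − rank ∂_1 = 7 − 6 = 1, and the invariant factors of ∂_1 are all 1, so H_0 = Z.
  H_1: rank ker ∂_1 − rank ∂_2 = (18 − 6) − 12 = 0, and ∂_2 has invariant factor 2 > 1, so H_1 = Z_2.
  H_2: rank ker ∂_2 − rank ∂_3 = (12 − 12) − 0 = 0, and there is no ∂_3, so H_2 = 0.

As a check, the Euler characteristic is 7 − 18 + 12 = 1, which agrees with 1 − 0 + 0 = 1.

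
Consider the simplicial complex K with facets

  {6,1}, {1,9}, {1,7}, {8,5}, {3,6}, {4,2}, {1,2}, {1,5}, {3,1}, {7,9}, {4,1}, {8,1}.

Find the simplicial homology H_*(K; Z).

H_0 ≅ Z,  H_1 ≅ Z^4.

Take the total order 1 < 2 < 3 < 4 < 5 < 6 < 7 < 8 < 9 on the vertex set. Then K (dimension 1) consists of the simplices:

  0-simplices (9): [1], [2], [3], [4], [5], [6], [7], [8], [9]
  1-simplices (12): [1,2], [1,3], [1,4], [1,5], [1,6], [1,7], [1,8], [1,9], [2,4], [3,6], [5,8], [7,9]

giving chain groups C_0 ≅ Z^9, C_1 ≅ Z^12.

Boundary ∂_1: C_1 → C_0 maps an edge to its endpoints' difference, ∂[p,q] = q − p.
This gives a 9×12 integer matrix of rank 8; reducing to Smith normal form yields diagonal entries (1,1,1,1,1,1,1,1).

Reading off H_k = ker ∂_k / im ∂_{k+1}:

  H_0: rank C_0 − rank ∂_1 = 9 − 8 = 1, and the invariant factors of ∂_1 are all 1, so H_0 = Z.
  H_1: rank ker ∂_1 − rank ∂_2 = (12 − 8) − 0 = 4, and there is no ∂_2, so H_1 = Z^4.

As a check, the Euler characteristic is 9 − 12 = -3, which agrees with 1 − 4 = -3.
(K is a triangulation of a wedge of 4 circles.)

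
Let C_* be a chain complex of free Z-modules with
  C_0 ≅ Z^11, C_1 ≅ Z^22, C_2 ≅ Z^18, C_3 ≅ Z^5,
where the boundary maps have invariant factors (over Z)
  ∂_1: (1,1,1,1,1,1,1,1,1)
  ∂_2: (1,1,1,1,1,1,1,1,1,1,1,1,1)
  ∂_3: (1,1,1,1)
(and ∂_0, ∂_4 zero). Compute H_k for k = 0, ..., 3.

H_0 ≅ Z^2,  H_1 = 0,  H_2 ≅ Z,  H_3 ≅ Z.

H_0: b_0 = 11 − 0 − 9 = 2; torsion from ∂_1 factors > 1: none. So H_0 ≅ Z^2.
H_1: b_1 = 22 − 9 − 13 = 0; torsion from ∂_2 factors > 1: none. So H_1 ≅ 0.
H_2: b_2 = 18 − 13 − 4 = 1; torsion from ∂_3 factors > 1: none. So H_2 ≅ Z.
H_3: b_3 = 5 − 4 − 0 = 1; torsion from ∂_4 factors > 1: none. So H_3 ≅ Z.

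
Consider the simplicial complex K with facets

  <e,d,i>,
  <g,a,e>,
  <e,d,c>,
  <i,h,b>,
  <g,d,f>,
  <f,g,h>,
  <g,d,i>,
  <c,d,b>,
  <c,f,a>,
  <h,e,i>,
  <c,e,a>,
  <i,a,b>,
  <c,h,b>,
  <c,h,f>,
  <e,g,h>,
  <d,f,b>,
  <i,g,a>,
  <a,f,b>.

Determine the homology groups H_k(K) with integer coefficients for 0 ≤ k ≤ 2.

H_0 ≅ Z,  H_1 ≅ Z × Z/2,  H_2 = 0.

Fix the vertex order a < b < c < d < e < f < g < h < i and write every simplex with vertices in increasing order. Then dim K = 2 and the simplices of K are:

  0-simplices (9): a, b, c, d, e, f, g, h, i
  1-simplices (27): ab, ac, ae, af, ag, ai, bc, bd, bf, bh, bi, cd, ce, cf, ch, de, df, dg, di, eg, eh, ei, fg, fh, gh, gi, hi
  2-simplices (18): abf, abi, ace, acf, aeg, agi, bcd, bch, bdf, bhi, cde, cfh, dei, dfg, dgi, egh, ehi, fgh

so the chain groups are C_0 ≅ Z^9, C_1 ≅ Z^27, C_2 ≅ Z^18.

Boundary ∂_1: C_1 → C_0 sends each edge [p,q] (with p < q) to q − p. For instance
  ∂ei = i − e.
As a 9×27 matrix over Z this has rank 8, with invariant factors (1,1,1,1,1,1,1,1).

Boundary ∂_2: C_2 → C_1 acts by ∂[p,q,r] = [q,r] − [p,r] + [p,q]. For instance
  ∂dfg = fg − dg + df,
  ∂fgh = gh − fh + fg.
As a 27×18 matrix over Z this has rank 18, with invariant factors (1,1,1,1,1,1,1,1,1,1,1,1,1,1,1,1,1,2).

Reading off H_k = ker ∂_k / im ∂_{k+1}:

  H_0: rank C_0 − rank ∂_1 = 9 − 8 = 1, and the invariant factors of ∂_1 are all 1, so H_0 ≅ Z.
  H_1: rank ker ∂_1 − rank ∂_2 = (27 − 8) − 18 = 1, and ∂_2 has invariant factor 2 > 1, so H_1 ≅ Z × Z/2.
  H_2: rank ker ∂_2 − rank ∂_3 = (18 − 18) − 0 = 0, and there is no ∂_3, so H_2 ≅ 0.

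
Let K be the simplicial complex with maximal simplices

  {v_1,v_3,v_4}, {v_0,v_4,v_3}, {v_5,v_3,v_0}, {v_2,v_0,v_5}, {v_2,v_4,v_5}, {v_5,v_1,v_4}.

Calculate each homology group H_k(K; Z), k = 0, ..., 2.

We work with the vertex ordering v_0 < v_1 < v_2 < v_3 < v_4 < v_5. The simplices of K, each written with vertices in increasing order, are:

  0-simplices (6): [v_0], [v_1], [v_2], [v_3], [v_4], [v_5]
  1-simplices (12): [v_0,v_2], [v_0,v_3], [v_0,v_4], [v_0,v_5], [v_1,v_3], [v_1,v_4], [v_1,v_5], [v_2,v_4], [v_2,v_5], [v_3,v_4], [v_3,v_5], [v_4,v_5]
  2-simplices (6): [v_0,v_2,v_5], [v_0,v_3,v_4], [v_0,v_3,v_5], [v_1,v_3,v_4], [v_1,v_4,v_5], [v_2,v_4,v_5]

giving chain groups C_0 ≅ Z^6, C_1 ≅ Z^12, C_2 ≅ Z^6.

The boundary map ∂_1: C_1 → C_0 sends each edge [p,q] (with p < q) to q − p.
The resulting 6×12 matrix has rank 5, and its Smith normal form has invariant factors (1,1,1,1,1).

Boundary ∂_2: C_2 → C_1 maps a triangle to the signed sum of its edges. For instance
  ∂[v_0,v_3,v_5] = [v_3,v_5] − [v_0,v_5] + [v_0,v_3],
  ∂[v_1,v_4,v_5] = [v_4,v_5] − [v_1,v_5] + [v_1,v_4].
The resulting 12×6 matrix has rank 6, and its Smith normal form has invariant factors (1,1,1,1,1,1).

From H_k ≅ ker(∂_k) / im(∂_{k+1}) we obtain:

  H_0: rank C_0 − rank ∂_1 = 6 − 5 = 1, and the invariant factors of ∂_1 are all 1, so H_0 ≅ Z.
  H_1: rank ker ∂_1 − rank ∂_2 = (12 − 5) − 6 = 1, and the invariant factors of ∂_2 are all 1, so H_1 ≅ Z.
  H_2: rank ker ∂_2 − rank ∂_3 = (6 − 6) − 0 = 0, and there is no ∂_3, so H_2 ≅ 0.

As a check, the Euler characteristic is 6 − 12 + 6 = 0, which agrees with 1 − 1 + 0 = 0.

H_0 = Z,  H_1 = Z,  H_2 = 0.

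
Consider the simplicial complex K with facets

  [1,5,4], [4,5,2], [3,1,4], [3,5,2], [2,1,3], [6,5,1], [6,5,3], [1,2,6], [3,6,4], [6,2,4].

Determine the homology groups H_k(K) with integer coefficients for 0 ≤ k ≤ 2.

Order the vertices as 1 < 2 < 3 < 4 < 5 < 6. Listing each simplex with vertices in this order, K has dimension 2 with simplices:

  0-simplices (6): [1], [2], [3], [4], [5], [6]
  1-simplices (15): [1,2], [1,3], [1,4], [1,5], [1,6], [2,3], [2,4], [2,5], [2,6], [3,4], [3,5], [3,6], [4,5], [4,6], [5,6]
  2-simplices (10): [1,2,3], [1,2,6], [1,3,4], [1,4,5], [1,5,6], [2,3,5], [2,4,5], [2,4,6], [3,4,6], [3,5,6]

giving chain groups C_0 ≅ Z^6, C_1 ≅ Z^15, C_2 ≅ Z^10.

∂_1: C_1 → C_0 is given by ∂[p,q] = [q] − [p]. For instance
  ∂[2,3] = [3] − [2].
This gives a 6×15 integer matrix of rank 5; reducing to Smith normal form yields diagonal entries (1,1,1,1,1).

∂_2: C_2 → C_1 maps a triangle to the signed sum of its edges. For instance
  ∂[2,3,5] = [3,5] − [2,5] + [2,3],
  ∂[3,5,6] = [5,6] − [3,6] + [3,5].
As a 15×10 matrix over Z this has rank 10, with invariant factors (1,1,1,1,1,1,1,1,1,2).

Reading off H_k = ker ∂_k / im ∂_{k+1}:

  H_0: rank C_0 − rank ∂_1 = 6 − 5 = 1, and the invariant factors of ∂_1 are all 1, so H_0 ≅ Z.
  H_1: rank ker ∂_1 − rank ∂_2 = (15 − 5) − 10 = 0, and ∂_2 has invariant factor 2 > 1, so H_1 ≅ Z/2.
  H_2: rank ker ∂_2 − rank ∂_3 = (10 − 10) − 0 = 0, and there is no ∂_3, so H_2 ≅ 0.

(K is a triangulation of the real projective plane RP^2.)

H_0 ≅ Z,  H_1 ≅ Z/2,  H_2 = 0.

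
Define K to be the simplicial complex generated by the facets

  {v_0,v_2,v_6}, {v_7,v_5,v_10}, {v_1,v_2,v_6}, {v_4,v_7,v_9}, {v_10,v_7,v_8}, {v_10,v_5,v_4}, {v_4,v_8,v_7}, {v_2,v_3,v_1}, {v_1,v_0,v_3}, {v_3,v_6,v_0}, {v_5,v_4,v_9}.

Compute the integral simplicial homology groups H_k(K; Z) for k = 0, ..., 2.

H_0 = Z^2,  H_1 = Z^2,  H_2 = 0.

K has 11 vertices, 22 edges, 11 triangles.
rank ∂_0 = 0, rank ∂_1 = 9 ⇒ b_0 = 11 − 0 − 9 = 2; all invariant factors of ∂_1 are 1 so no torsion. So H_0 ≅ Z^2.
rank ∂_1 = 9, rank ∂_2 = 11 ⇒ b_1 = 22 − 9 − 11 = 2; all invariant factors of ∂_2 are 1 so no torsion. So H_1 ≅ Z^2.
rank ∂_2 = 11, rank ∂_3 = 0 ⇒ b_2 = 11 − 11 − 0 = 0. So H_2 ≅ 0.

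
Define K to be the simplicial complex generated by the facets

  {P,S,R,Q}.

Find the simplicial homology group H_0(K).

H_0 = Z.

K has 4 vertices, 6 edges, 4 triangles, 1 3-simplex.
rank ∂_0 = 0, rank ∂_1 = 3 ⇒ b_0 = 4 − 0 − 3 = 1; all invariant factors of ∂_1 are 1 so no torsion. So H_0 ≅ Z.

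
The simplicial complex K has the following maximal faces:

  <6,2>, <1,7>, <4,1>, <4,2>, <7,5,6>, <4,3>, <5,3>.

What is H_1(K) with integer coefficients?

We work with the vertex ordering 1 < 2 < 3 < 4 < 5 < 6 < 7. The simplices of K, each written with vertices in increasing order, are:

  0-simplices (7): [1], [2], [3], [4], [5], [6], [7]
  1-simplices (9): [1,4], [1,7], [2,4], [2,6], [3,4], [3,5], [5,6], [5,7], [6,7]
  2-simplices (1): [5,6,7]

Hence C_0 ≅ Z^7, C_1 ≅ Z^9, C_2 ≅ Z^1.

∂_1: C_1 → C_0 is given by ∂[p,q] = [q] − [p]. For instance
  ∂[5,7] = [7] − [5].
As a 7×9 matrix over Z this has rank 6, with invariant factors (1,1,1,1,1,1).

The boundary map ∂_2: C_2 → C_1 sends each 2-simplex [p,q,r] to [q,r] − [p,r] + [p,q]. For instance
  ∂[5,6,7] = [6,7] − [5,7] + [5,6].
As a 9×1 matrix over Z this has rank 1, with invariant factors (1).

Reading off H_k = ker ∂_k / im ∂_{k+1}:

  H_1: rank ker ∂_1 − rank ∂_2 = (9 − 6) − 1 = 2, and the invariant factors of ∂_2 are all 1, so H_1 ≅ Z^2.

H_1 ≅ Z^2.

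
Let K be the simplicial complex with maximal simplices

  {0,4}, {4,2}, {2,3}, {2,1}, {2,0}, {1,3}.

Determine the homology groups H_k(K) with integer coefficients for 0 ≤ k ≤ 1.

H_0 ≅ Z,  H_1 ≅ Z^2.

Fix the vertex order 0 < 1 < 2 < 3 < 4 and write every simplex with vertices in increasing order. Then dim K = 1 and the simplices of K are:

  0-simplices (5): [0], [1], [2], [3], [4]
  1-simplices (6): [0,2], [0,4], [1,2], [1,3], [2,3], [2,4]

Hence C_0 ≅ Z^5, C_1 ≅ Z^6.

The boundary map ∂_1: C_1 → C_0 sends each edge [p,q] (with p < q) to q − p.
The 5×6 boundary matrix has rank 4 and Smith normal form diag(1,1,1,1).

Reading off H_k = ker ∂_k / im ∂_{k+1}:

  H_0: rank C_0 − rank ∂_1 = 5 − 4 = 1, and the invariant factors of ∂_1 are all 1, so H_0 = Z.
  H_1: rank ker ∂_1 − rank ∂_2 = (6 − 4) − 0 = 2, and there is no ∂_2, so H_1 = Z^2.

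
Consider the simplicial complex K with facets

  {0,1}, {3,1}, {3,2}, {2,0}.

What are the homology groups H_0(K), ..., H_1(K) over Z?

Order the vertices as 0 < 1 < 2 < 3. Listing each simplex with vertices in this order, K has dimension 1 with simplices:

  0-simplices (4): [0], [1], [2], [3]
  1-simplices (4): [0,1], [0,2], [1,3], [2,3]

Hence C_0 ≅ Z^4, C_1 ≅ Z^4.

Boundary ∂_1: C_1 → C_0 maps an edge to its endpoints' difference, ∂[p,q] = q − p.
The 4×4 boundary matrix has rank 3 and Smith normal form diag(1,1,1).

From H_k ≅ ker(∂_k) / im(∂_{k+1}) we obtain:

  H_0: rank C_0 − rank ∂_1 = 4 − 3 = 1, and the invariant factors of ∂_1 are all 1, so H_0 = Z.
  H_1: rank ker ∂_1 − rank ∂_2 = (4 − 3) − 0 = 1, and there is no ∂_2, so H_1 = Z.

(K is a triangulation of the circle S^1.)

H_0 = Z,  H_1 = Z.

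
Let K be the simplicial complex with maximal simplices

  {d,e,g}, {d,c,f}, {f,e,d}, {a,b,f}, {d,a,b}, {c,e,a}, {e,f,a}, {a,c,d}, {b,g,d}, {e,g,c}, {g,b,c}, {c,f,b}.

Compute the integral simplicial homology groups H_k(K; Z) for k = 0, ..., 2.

We work with the vertex ordering a < b < c < d < e < f < g. The simplices of K, each written with vertices in increasing order, are:

  0-simplices (7): a, b, c, d, e, f, g
  1-simplices (18): ab, ac, ad, ae, af, bc, bd, bf, bg, cd, ce, cf, cg, de, df, dg, ef, eg
  2-simplices (12): abd, abf, acd, ace, aef, bcf, bcg, bdg, cdf, ceg, def, deg

so the chain groups are C_0 ≅ Z^7, C_1 ≅ Z^18, C_2 ≅ Z^12.

Boundary ∂_1: C_1 → C_0 maps an edge to its endpoints' difference, ∂[p,q] = q − p. For instance
  ∂de = e − d.
The resulting 7×18 matrix has rank 6, and its Smith normal form has invariant factors (1,1,1,1,1,1).

∂_2: C_2 → C_1 sends each 2-simplex [p,q,r] to [q,r] − [p,r] + [p,q]. For instance
  ∂abd = bd − ad + ab,
  ∂bdg = dg − bg + bd.
The 18×12 boundary matrix has rank 12 and Smith normal form diag(1,1,1,1,1,1,1,1,1,1,1,2).

Now H_k = ker ∂_k / im ∂_{k+1}, so:

  H_0: rank C_0 − rank ∂_1 = 7 − 6 = 1, and the invariant factors of ∂_1 are all 1, so H_0 = Z.
  H_1: rank ker ∂_1 − rank ∂_2 = (18 − 6) − 12 = 0, and ∂_2 has invariant factor 2 > 1, so H_1 = Z/2Z.
  H_2: rank ker ∂_2 − rank ∂_3 = (12 − 12) − 0 = 0, and there is no ∂_3, so H_2 = 0.

(K is a triangulation of the real projective plane RP^2.)

H_0 = Z,  H_1 = Z/2Z,  H_2 = 0.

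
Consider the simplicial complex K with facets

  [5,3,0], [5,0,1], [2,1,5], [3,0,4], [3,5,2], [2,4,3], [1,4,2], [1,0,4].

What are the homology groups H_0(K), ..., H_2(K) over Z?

H_0 = Z,  H_1 = 0,  H_2 = Z.

Take the total order 0 < 1 < 2 < 3 < 4 < 5 on the vertex set. Then K (dimension 2) consists of the simplices:

  0-simplices (6): [0], [1], [2], [3], [4], [5]
  1-simplices (12): [0,1], [0,3], [0,4], [0,5], [1,2], [1,4], [1,5], [2,3], [2,4], [2,5], [3,4], [3,5]
  2-simplices (8): [0,1,4], [0,1,5], [0,3,4], [0,3,5], [1,2,4], [1,2,5], [2,3,4], [2,3,5]

Hence C_0 ≅ Z^6, C_1 ≅ Z^12, C_2 ≅ Z^8.

Boundary ∂_1: C_1 → C_0 sends each edge [p,q] (with p < q) to q − p.
This gives a 6×12 integer matrix of rank 5; reducing to Smith normal form yields diagonal entries (1,1,1,1,1).

Boundary ∂_2: C_2 → C_1 maps a triangle to the signed sum of its edges. For instance
  ∂[1,2,5] = [2,5] − [1,5] + [1,2],
  ∂[0,3,4] = [3,4] − [0,4] + [0,3].
The 12×8 boundary matrix has rank 7 and Smith normal form diag(1,1,1,1,1,1,1).

Computing H_k = (kernel of ∂_k) / (image of ∂_{k+1}):

  H_0: rank C_0 − rank ∂_1 = 6 − 5 = 1, and the invariant factors of ∂_1 are all 1, so H_0 ≅ Z.
  H_1: rank ker ∂_1 − rank ∂_2 = (12 − 5) − 7 = 0, and the invariant factors of ∂_2 are all 1, so H_1 ≅ 0.
  H_2: rank ker ∂_2 − rank ∂_3 = (8 − 7) − 0 = 1, and there is no ∂_3, so H_2 ≅ Z.

(K is a triangulation of the 2-sphere S^2.)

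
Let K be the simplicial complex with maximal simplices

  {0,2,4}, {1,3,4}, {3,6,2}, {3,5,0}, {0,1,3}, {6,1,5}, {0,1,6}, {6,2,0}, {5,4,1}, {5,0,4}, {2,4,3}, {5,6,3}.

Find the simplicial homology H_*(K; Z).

H_0 ≅ Z,  H_1 ≅ Z/2,  H_2 = 0.

We work with the vertex ordering 0 < 1 < 2 < 3 < 4 < 5 < 6. The simplices of K, each written with vertices in increasing order, are:

  0-simplices (7): [0], [1], [2], [3], [4], [5], [6]
  1-simplices (18): [0,1], [0,2], [0,3], [0,4], [0,5], [0,6], [1,3], [1,4], [1,5], [1,6], [2,3], [2,4], [2,6], [3,4], [3,5], [3,6], [4,5], [5,6]
  2-simplices (12): [0,1,3], [0,1,6], [0,2,4], [0,2,6], [0,3,5], [0,4,5], [1,3,4], [1,4,5], [1,5,6], [2,3,4], [2,3,6], [3,5,6]

so the chain groups are C_0 ≅ Z^7, C_1 ≅ Z^18, C_2 ≅ Z^12.

The boundary map ∂_1: C_1 → C_0 is given by ∂[p,q] = [q] − [p]. For instance
  ∂[0,1] = [1] − [0].
This gives a 7×18 integer matrix of rank 6; reducing to Smith normal form yields diagonal entries (1,1,1,1,1,1).

Boundary ∂_2: C_2 → C_1 sends each 2-simplex [p,q,r] to [q,r] − [p,r] + [p,q]. For instance
  ∂[0,1,3] = [1,3] − [0,3] + [0,1],
  ∂[0,4,5] = [4,5] − [0,5] + [0,4].
The 18×12 boundary matrix has rank 12 and Smith normal form diag(1,1,1,1,1,1,1,1,1,1,1,2).

From H_k ≅ ker(∂_k) / im(∂_{k+1}) we obtain:

  H_0: rank C_0 − rank ∂_1 = 7 − 6 = 1, and the invariant factors of ∂_1 are all 1, so H_0 = Z.
  H_1: rank ker ∂_1 − rank ∂_2 = (18 − 6) − 12 = 0, and ∂_2 has invariant factor 2 > 1, so H_1 = Z/2.
  H_2: rank ker ∂_2 − rank ∂_3 = (12 − 12) − 0 = 0, and there is no ∂_3, so H_2 = 0.

As a check, the Euler characteristic is 7 − 18 + 12 = 1, which agrees with 1 − 0 + 0 = 1.
(K is a triangulation of the real projective plane RP^2.)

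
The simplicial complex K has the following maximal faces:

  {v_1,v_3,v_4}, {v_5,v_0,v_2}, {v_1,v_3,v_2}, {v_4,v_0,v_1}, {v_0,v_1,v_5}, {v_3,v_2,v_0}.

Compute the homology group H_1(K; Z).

H_1 = Z.

We work with the vertex ordering v_0 < v_1 < v_2 < v_3 < v_4 < v_5. The simplices of K, each written with vertices in increasing order, are:

  0-simplices (6): [v_0], [v_1], [v_2], [v_3], [v_4], [v_5]
  1-simplices (12): [v_0,v_1], [v_0,v_2], [v_0,v_3], [v_0,v_4], [v_0,v_5], [v_1,v_2], [v_1,v_3], [v_1,v_4], [v_1,v_5], [v_2,v_3], [v_2,v_5], [v_3,v_4]
  2-simplices (6): [v_0,v_1,v_4], [v_0,v_1,v_5], [v_0,v_2,v_3], [v_0,v_2,v_5], [v_1,v_2,v_3], [v_1,v_3,v_4]

giving chain groups C_0 ≅ Z^6, C_1 ≅ Z^12, C_2 ≅ Z^6.

Boundary ∂_1: C_1 → C_0 is given by ∂[p,q] = [q] − [p]. For instance
  ∂[v_1,v_4] = [v_4] − [v_1].
This gives a 6×12 integer matrix of rank 5; reducing to Smith normal form yields diagonal entries (1,1,1,1,1).

∂_2: C_2 → C_1 acts by ∂[p,q,r] = [q,r] − [p,r] + [p,q]. For instance
  ∂[v_0,v_1,v_5] = [v_1,v_5] − [v_0,v_5] + [v_0,v_1],
  ∂[v_0,v_2,v_5] = [v_2,v_5] − [v_0,v_5] + [v_0,v_2].
As a 12×6 matrix over Z this has rank 6, with invariant factors (1,1,1,1,1,1).

From H_k ≅ ker(∂_k) / im(∂_{k+1}) we obtain:

  H_1: rank ker ∂_1 − rank ∂_2 = (12 − 5) − 6 = 1, and the invariant factors of ∂_2 are all 1, so H_1 ≅ Z.

(K is a triangulation of the cylinder S^1 x I.)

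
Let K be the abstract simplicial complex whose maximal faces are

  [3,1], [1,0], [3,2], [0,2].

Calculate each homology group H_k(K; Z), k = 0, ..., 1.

H_0 ≅ Z,  H_1 ≅ Z.

We work with the vertex ordering 0 < 1 < 2 < 3. The simplices of K, each written with vertices in increasing order, are:

  0-simplices (4): [0], [1], [2], [3]
  1-simplices (4): [0,1], [0,2], [1,3], [2,3]

giving chain groups C_0 ≅ Z^4, C_1 ≅ Z^4.

∂_1: C_1 → C_0 is given by ∂[p,q] = [q] − [p]. For instance
  ∂[2,3] = [3] − [2].
This gives a 4×4 integer matrix of rank 3; reducing to Smith normal form yields diagonal entries (1,1,1).

Computing H_k = (kernel of ∂_k) / (image of ∂_{k+1}):

  H_0: rank C_0 − rank ∂_1 = 4 − 3 = 1, and the invariant factors of ∂_1 are all 1, so H_0 ≅ Z.
  H_1: rank ker ∂_1 − rank ∂_2 = (4 − 3) − 0 = 1, and there is no ∂_2, so H_1 ≅ Z.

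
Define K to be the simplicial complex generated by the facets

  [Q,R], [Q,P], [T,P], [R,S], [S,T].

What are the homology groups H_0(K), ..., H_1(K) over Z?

H_0 = Z,  H_1 = Z.

K has 5 vertices, 5 edges.
rank ∂_0 = 0, rank ∂_1 = 4 ⇒ b_0 = 5 − 0 − 4 = 1; all invariant factors of ∂_1 are 1 so no torsion. So H_0 = Z.
rank ∂_1 = 4, rank ∂_2 = 0 ⇒ b_1 = 5 − 4 − 0 = 1. So H_1 = Z.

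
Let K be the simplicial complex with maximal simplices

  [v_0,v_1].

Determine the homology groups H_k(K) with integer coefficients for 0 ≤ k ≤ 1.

Order the vertices as v_0 < v_1. Listing each simplex with vertices in this order, K has dimension 1 with simplices:

  0-simplices (2): [v_0], [v_1]
  1-simplices (1): [v_0,v_1]

so the chain groups are C_0 ≅ Z^2, C_1 ≅ Z^1.

Boundary ∂_1: C_1 → C_0 sends each edge [p,q] (with p < q) to q − p.
This gives a 2×1 integer matrix of rank 1; reducing to Smith normal form yields diagonal entries (1).

Computing H_k = (kernel of ∂_k) / (image of ∂_{k+1}):

  H_0: rank C_0 − rank ∂_1 = 2 − 1 = 1, and the invariant factors of ∂_1 are all 1, so H_0 = Z.
  H_1: rank ker ∂_1 − rank ∂_2 = (1 − 1) − 0 = 0, and there is no ∂_2, so H_1 = 0.

(K is a triangulation of the 1-simplex.)

H_0 ≅ Z,  H_1 = 0.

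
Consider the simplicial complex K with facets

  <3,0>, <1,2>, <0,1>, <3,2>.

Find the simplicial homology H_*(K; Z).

We work with the vertex ordering 0 < 1 < 2 < 3. The simplices of K, each written with vertices in increasing order, are:

  0-simplices (4): [0], [1], [2], [3]
  1-simplices (4): [0,1], [0,3], [1,2], [2,3]

giving chain groups C_0 ≅ Z^4, C_1 ≅ Z^4.

The boundary map ∂_1: C_1 → C_0 sends each edge [p,q] (with p < q) to q − p. For instance
  ∂[0,1] = [1] − [0].
The 4×4 boundary matrix has rank 3 and Smith normal form diag(1,1,1).

Reading off H_k = ker ∂_k / im ∂_{k+1}:

  H_0: rank C_0 − rank ∂_1 = 4 − 3 = 1, and the invariant factors of ∂_1 are all 1, so H_0 ≅ Z.
  H_1: rank ker ∂_1 − rank ∂_2 = (4 − 3) − 0 = 1, and there is no ∂_2, so H_1 ≅ Z.

(K is a triangulation of the circle S^1.)

H_0 ≅ Z,  H_1 ≅ Z.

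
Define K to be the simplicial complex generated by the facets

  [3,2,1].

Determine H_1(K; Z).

H_1 = 0.

Take the total order 1 < 2 < 3 on the vertex set. Then K (dimension 2) consists of the simplices:

  0-simplices (3): [1], [2], [3]
  1-simplices (3): [1,2], [1,3], [2,3]
  2-simplices (1): [1,2,3]

giving chain groups C_0 ≅ Z^3, C_1 ≅ Z^3, C_2 ≅ Z^1.

Boundary ∂_1: C_1 → C_0 maps an edge to its endpoints' difference, ∂[p,q] = q − p. For instance
  ∂[1,3] = [3] − [1].
This gives a 3×3 integer matrix of rank 2; reducing to Smith normal form yields diagonal entries (1,1).

The boundary map ∂_2: C_2 → C_1 maps a triangle to the signed sum of its edges. For instance
  ∂[1,2,3] = [2,3] − [1,3] + [1,2].
The resulting 3×1 matrix has rank 1, and its Smith normal form has invariant factors (1).

Now H_k = ker ∂_k / im ∂_{k+1}, so:

  H_1: rank ker ∂_1 − rank ∂_2 = (3 − 2) − 1 = 0, and the invariant factors of ∂_2 are all 1, so H_1 ≅ 0.

(K is a triangulation of the 2-simplex.)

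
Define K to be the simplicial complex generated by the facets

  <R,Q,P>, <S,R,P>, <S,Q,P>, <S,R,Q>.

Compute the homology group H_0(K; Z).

Order the vertices as P < Q < R < S. Listing each simplex with vertices in this order, K has dimension 2 with simplices:

  0-simplices (4): P, Q, R, S
  1-simplices (6): PQ, PR, PS, QR, QS, RS
  2-simplices (4): PQR, PQS, PRS, QRS

Hence C_0 ≅ Z^4, C_1 ≅ Z^6, C_2 ≅ Z^4.

∂_1: C_1 → C_0 sends each edge [p,q] (with p < q) to q − p. For instance
  ∂QS = S − Q.
This gives a 4×6 integer matrix of rank 3; reducing to Smith normal form yields diagonal entries (1,1,1).

Boundary ∂_2: C_2 → C_1 acts by ∂[p,q,r] = [q,r] − [p,r] + [p,q]. For instance
  ∂PQS = QS − PS + PQ,
  ∂PQR = QR − PR + PQ.
As a 6×4 matrix over Z this has rank 3, with invariant factors (1,1,1).

Computing H_k = (kernel of ∂_k) / (image of ∂_{k+1}):

  H_0: rank C_0 − rank ∂_1 = 4 − 3 = 1, and the invariant factors of ∂_1 are all 1, so H_0 ≅ Z.

(K is a triangulation of the 2-sphere S^2.)

H_0 = Z.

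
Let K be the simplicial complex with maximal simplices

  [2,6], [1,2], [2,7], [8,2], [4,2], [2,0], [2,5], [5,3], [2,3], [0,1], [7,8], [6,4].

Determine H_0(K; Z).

H_0 ≅ Z.

We work with the vertex ordering 0 < 1 < 2 < 3 < 4 < 5 < 6 < 7 < 8. The simplices of K, each written with vertices in increasing order, are:

  0-simplices (9): [0], [1], [2], [3], [4], [5], [6], [7], [8]
  1-simplices (12): [0,1], [0,2], [1,2], [2,3], [2,4], [2,5], [2,6], [2,7], [2,8], [3,5], [4,6], [7,8]

Hence C_0 ≅ Z^9, C_1 ≅ Z^12.

The boundary map ∂_1: C_1 → C_0 maps an edge to its endpoints' difference, ∂[p,q] = q − p. For instance
  ∂[1,2] = [2] − [1].
This gives a 9×12 integer matrix of rank 8; reducing to Smith normal form yields diagonal entries (1,1,1,1,1,1,1,1).

From H_k ≅ ker(∂_k) / im(∂_{k+1}) we obtain:

  H_0: rank C_0 − rank ∂_1 = 9 − 8 = 1, and the invariant factors of ∂_1 are all 1, so H_0 ≅ Z.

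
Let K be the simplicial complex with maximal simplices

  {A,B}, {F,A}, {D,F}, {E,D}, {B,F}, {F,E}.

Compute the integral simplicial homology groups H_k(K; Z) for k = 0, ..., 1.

H_0 = Z,  H_1 = Z^2.

Order the vertices as A < B < D < E < F. Listing each simplex with vertices in this order, K has dimension 1 with simplices:

  0-simplices (5): A, B, D, E, F
  1-simplices (6): AB, AF, BF, DE, DF, EF

Hence C_0 ≅ Z^5, C_1 ≅ Z^6.

Boundary ∂_1: C_1 → C_0 maps an edge to its endpoints' difference, ∂[p,q] = q − p.
This gives a 5×6 integer matrix of rank 4; reducing to Smith normal form yields diagonal entries (1,1,1,1).

Computing H_k = (kernel of ∂_k) / (image of ∂_{k+1}):

  H_0: rank C_0 − rank ∂_1 = 5 − 4 = 1, and the invariant factors of ∂_1 are all 1, so H_0 = Z.
  H_1: rank ker ∂_1 − rank ∂_2 = (6 − 4) − 0 = 2, and there is no ∂_2, so H_1 = Z^2.

As a check, the Euler characteristic is 5 − 6 = -1, which agrees with 1 − 2 = -1.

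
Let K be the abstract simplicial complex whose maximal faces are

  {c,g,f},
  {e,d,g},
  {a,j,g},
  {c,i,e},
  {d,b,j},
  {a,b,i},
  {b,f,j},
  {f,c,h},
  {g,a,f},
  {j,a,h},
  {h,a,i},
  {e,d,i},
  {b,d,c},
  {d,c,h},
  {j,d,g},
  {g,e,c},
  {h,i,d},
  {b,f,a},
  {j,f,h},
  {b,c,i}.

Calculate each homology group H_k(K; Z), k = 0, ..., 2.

H_0 = Z,  H_1 = Z × Z/2,  H_2 = 0.

Fix the vertex order a < b < c < d < e < f < g < h < i < j and write every simplex with vertices in increasing order. Then dim K = 2 and the simplices of K are:

  0-simplices (10): a, b, c, d, e, f, g, h, i, j
  1-simplices (30): ab, af, ag, ah, ai, aj, bc, bd, bf, bi, bj, cd, ce, cf, cg, ch, ci, de, dg, dh, di, dj, eg, ei, fg, fh, fj, gj, hi, hj
  2-simplices (20): abf, abi, afg, agj, ahi, ahj, bcd, bci, bdj, bfj, cdh, ceg, cei, cfg, cfh, deg, dei, dgj, dhi, fhj

giving chain groups C_0 ≅ Z^10, C_1 ≅ Z^30, C_2 ≅ Z^20.

Boundary ∂_1: C_1 → C_0 maps an edge to its endpoints' difference, ∂[p,q] = q − p.
The 10×30 boundary matrix has rank 9 and Smith normal form diag(1,1,1,1,1,1,1,1,1).

Boundary ∂_2: C_2 → C_1 sends each 2-simplex [p,q,r] to [q,r] − [p,r] + [p,q]. For instance
  ∂cei = ei − ci + ce,
  ∂dhi = hi − di + dh.
As a 30×20 matrix over Z this has rank 20, with invariant factors (1,1,1,1,1,1,1,1,1,1,1,1,1,1,1,1,1,1,1,2).

Reading off H_k = ker ∂_k / im ∂_{k+1}:

  H_0: rank C_0 − rank ∂_1 = 10 − 9 = 1, and the invariant factors of ∂_1 are all 1, so H_0 = Z.
  H_1: rank ker ∂_1 − rank ∂_2 = (30 − 9) − 20 = 1, and ∂_2 has invariant factor 2 > 1, so H_1 = Z × Z/2.
  H_2: rank ker ∂_2 − rank ∂_3 = (20 − 20) − 0 = 0, and there is no ∂_3, so H_2 = 0.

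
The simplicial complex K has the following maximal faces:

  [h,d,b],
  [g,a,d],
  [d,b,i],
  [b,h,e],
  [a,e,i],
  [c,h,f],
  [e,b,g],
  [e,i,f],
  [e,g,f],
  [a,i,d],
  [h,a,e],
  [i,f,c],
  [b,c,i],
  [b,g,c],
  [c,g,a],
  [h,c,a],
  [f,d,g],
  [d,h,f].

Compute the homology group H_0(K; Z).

H_0 = Z.

We work with the vertex ordering a < b < c < d < e < f < g < h < i. The simplices of K, each written with vertices in increasing order, are:

  0-simplices (9): a, b, c, d, e, f, g, h, i
  1-simplices (27): ac, ad, ae, ag, ah, ai, bc, bd, be, bg, bh, bi, cf, cg, ch, ci, df, dg, dh, di, ef, eg, eh, ei, fg, fh, fi
  2-simplices (18): acg, ach, adg, adi, aeh, aei, bcg, bci, bdh, bdi, beg, beh, cfh, cfi, dfg, dfh, efg, efi

Hence C_0 ≅ Z^9, C_1 ≅ Z^27, C_2 ≅ Z^18.

Boundary ∂_1: C_1 → C_0 maps an edge to its endpoints' difference, ∂[p,q] = q − p.
The 9×27 boundary matrix has rank 8 and Smith normal form diag(1,1,1,1,1,1,1,1).

Boundary ∂_2: C_2 → C_1 sends each 2-simplex [p,q,r] to [q,r] − [p,r] + [p,q]. For instance
  ∂bdh = dh − bh + bd,
  ∂bci = ci − bi + bc.
This gives a 27×18 integer matrix of rank 17; reducing to Smith normal form yields diagonal entries (1,1,1,1,1,1,1,1,1,1,1,1,1,1,1,1,1).

Computing H_k = (kernel of ∂_k) / (image of ∂_{k+1}):

  H_0: rank C_0 − rank ∂_1 = 9 − 8 = 1, and the invariant factors of ∂_1 are all 1, so H_0 ≅ Z.

(K is a triangulation of the torus T^2.)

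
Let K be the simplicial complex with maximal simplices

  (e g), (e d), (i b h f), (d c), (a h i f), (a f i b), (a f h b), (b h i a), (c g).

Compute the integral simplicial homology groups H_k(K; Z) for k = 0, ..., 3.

Fix the vertex order a < b < c < d < e < f < g < h < i and write every simplex with vertices in increasing order. Then dim K = 3 and the simplices of K are:

  0-simplices (9): a, b, c, d, e, f, g, h, i
  1-simplices (14): ab, af, ah, ai, bf, bh, bi, cd, cg, de, eg, fh, fi, hi
  2-simplices (10): abf, abh, abi, afh, afi, ahi, bfh, bfi, bhi, fhi
  3-simplices (5): abfh, abfi, abhi, afhi, bfhi

giving chain groups C_0 ≅ Z^9, C_1 ≅ Z^14, C_2 ≅ Z^10, C_3 ≅ Z^5.

Boundary ∂_1: C_1 → C_0 maps an edge to its endpoints' difference, ∂[p,q] = q − p.
The resulting 9×14 matrix has rank 7, and its Smith normal form has invariant factors (1,1,1,1,1,1,1).

The boundary map ∂_2: C_2 → C_1 acts by ∂[p,q,r] = [q,r] − [p,r] + [p,q]. For instance
  ∂bhi = hi − bi + bh,
  ∂abf = bf − af + ab.
The 14×10 boundary matrix has rank 6 and Smith normal form diag(1,1,1,1,1,1).

∂_3: C_3 → C_2 sends each 3-simplex σ to the alternating sum Σ_i (−1)^i (σ with its i-th vertex removed). For instance
  ∂abhi = bhi − ahi + abi − abh,
  ∂bfhi = fhi − bhi + bfi − bfh.
The resulting 10×5 matrix has rank 4, and its Smith normal form has invariant factors (1,1,1,1).

Computing H_k = (kernel of ∂_k) / (image of ∂_{k+1}):

  H_0: rank C_0 − rank ∂_1 = 9 − 7 = 2, and the invariant factors of ∂_1 are all 1, so H_0 = Z^2.
  H_1: rank ker ∂_1 − rank ∂_2 = (14 − 7) − 6 = 1, and the invariant factors of ∂_2 are all 1, so H_1 = Z.
  H_2: rank ker ∂_2 − rank ∂_3 = (10 − 6) − 4 = 0, and the invariant factors of ∂_3 are all 1, so H_2 = 0.
  H_3: rank ker ∂_3 − rank ∂_4 = (5 − 4) − 0 = 1, and there is no ∂_4, so H_3 = Z.

As a check, the Euler characteristic is 9 − 14 + 10 − 5 = 0, which agrees with 2 − 1 + 0 − 1 = 0.

H_0 ≅ Z^2,  H_1 ≅ Z,  H_2 = 0,  H_3 ≅ Z.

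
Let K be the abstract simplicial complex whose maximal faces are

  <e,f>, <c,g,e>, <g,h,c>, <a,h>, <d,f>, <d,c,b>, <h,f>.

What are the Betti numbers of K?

Take the total order a < b < c < d < e < f < g < h on the vertex set. Then K (dimension 2) consists of the simplices:

  0-simplices (8): a, b, c, d, e, f, g, h
  1-simplices (12): ah, bc, bd, cd, ce, cg, ch, df, ef, eg, fh, gh
  2-simplices (3): bcd, ceg, cgh

giving chain groups C_0 ≅ Z^8, C_1 ≅ Z^12, C_2 ≅ Z^3.

Boundary ∂_1: C_1 → C_0 is given by ∂[p,q] = [q] − [p].
As a 8×12 matrix over Z this has rank 7, with invariant factors (1,1,1,1,1,1,1).

∂_2: C_2 → C_1 acts by ∂[p,q,r] = [q,r] − [p,r] + [p,q]. For instance
  ∂bcd = cd − bd + bc,
  ∂ceg = eg − cg + ce.
The resulting 12×3 matrix has rank 3, and its Smith normal form has invariant factors (1,1,1).

Reading off H_k = ker ∂_k / im ∂_{k+1}:

  H_0: rank C_0 − rank ∂_1 = 8 − 7 = 1, and the invariant factors of ∂_1 are all 1, so H_0 ≅ Z.
  H_1: rank ker ∂_1 − rank ∂_2 = (12 − 7) − 3 = 2, and the invariant factors of ∂_2 are all 1, so H_1 ≅ Z^2.
  H_2: rank ker ∂_2 − rank ∂_3 = (3 − 3) − 0 = 0, and there is no ∂_3, so H_2 ≅ 0.

As a check, the Euler characteristic is 8 − 12 + 3 = -1, which agrees with 1 − 2 + 0 = -1.

Hence the Betti numbers are b_0 = 1, b_1 = 2, b_2 = 0.

b_0 = 1, b_1 = 2, b_2 = 0.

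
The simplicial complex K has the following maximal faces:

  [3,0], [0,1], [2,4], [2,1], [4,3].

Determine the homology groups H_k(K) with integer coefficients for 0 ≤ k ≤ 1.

K has 5 vertices, 5 edges.
rank ∂_0 = 0, rank ∂_1 = 4 ⇒ b_0 = 5 − 0 − 4 = 1; all invariant factors of ∂_1 are 1 so no torsion. So H_0 ≅ Z.
rank ∂_1 = 4, rank ∂_2 = 0 ⇒ b_1 = 5 − 4 − 0 = 1. So H_1 ≅ Z.

H_0 ≅ Z,  H_1 ≅ Z.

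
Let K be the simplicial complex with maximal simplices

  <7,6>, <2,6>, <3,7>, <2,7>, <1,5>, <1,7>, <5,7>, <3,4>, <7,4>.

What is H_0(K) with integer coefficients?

Take the total order 1 < 2 < 3 < 4 < 5 < 6 < 7 on the vertex set. Then K (dimension 1) consists of the simplices:

  0-simplices (7): [1], [2], [3], [4], [5], [6], [7]
  1-simplices (9): [1,5], [1,7], [2,6], [2,7], [3,4], [3,7], [4,7], [5,7], [6,7]

giving chain groups C_0 ≅ Z^7, C_1 ≅ Z^9.

Boundary ∂_1: C_1 → C_0 maps an edge to its endpoints' difference, ∂[p,q] = q − p. For instance
  ∂[4,7] = [7] − [4].
The resulting 7×9 matrix has rank 6, and its Smith normal form has invariant factors (1,1,1,1,1,1).

Now H_k = ker ∂_k / im ∂_{k+1}, so:

  H_0: rank C_0 − rank ∂_1 = 7 − 6 = 1, and the invariant factors of ∂_1 are all 1, so H_0 = Z.

(K is a triangulation of a wedge of 3 circles.)

H_0 ≅ Z.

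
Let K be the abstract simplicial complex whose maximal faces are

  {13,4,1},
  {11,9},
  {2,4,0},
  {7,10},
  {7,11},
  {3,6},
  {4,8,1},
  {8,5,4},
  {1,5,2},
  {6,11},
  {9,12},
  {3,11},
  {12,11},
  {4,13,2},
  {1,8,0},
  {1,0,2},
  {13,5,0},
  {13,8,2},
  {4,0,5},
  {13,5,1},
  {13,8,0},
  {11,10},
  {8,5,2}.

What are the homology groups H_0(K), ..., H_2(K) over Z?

Order the vertices as 0 < 1 < 2 < 3 < 4 < 5 < 6 < 7 < 8 < 9 < 10 < 11 < 12 < 13. Listing each simplex with vertices in this order, K has dimension 2 with simplices:

  0-simplices (14): [0], [1], [2], [3], [4], [5], [6], [7], [8], [9], [10], [11], [12], [13]
  1-simplices (30): (30 of them)
  2-simplices (14): [0,1,2], [0,1,8], [0,2,4], [0,4,5], [0,5,13], [0,8,13], [1,2,5], [1,4,8], [1,4,13], [1,5,13], [2,4,13], [2,5,8], [2,8,13], [4,5,8]

giving chain groups C_0 ≅ Z^14, C_1 ≅ Z^30, C_2 ≅ Z^14.

∂_1: C_1 → C_0 sends each edge [p,q] (with p < q) to q − p. For instance
  ∂[10,11] = [11] − [10].
The 14×30 boundary matrix has rank 12 and Smith normal form diag(1,1,1,1,1,1,1,1,1,1,1,1).

The boundary map ∂_2: C_2 → C_1 maps a triangle to the signed sum of its edges. For instance
  ∂[0,8,13] = [8,13] − [0,13] + [0,8],
  ∂[1,4,8] = [4,8] − [1,8] + [1,4].
The resulting 30×14 matrix has rank 13, and its Smith normal form has invariant factors (1,1,1,1,1,1,1,1,1,1,1,1,1).

Reading off H_k = ker ∂_k / im ∂_{k+1}:

  H_0: rank C_0 − rank ∂_1 = 14 − 12 = 2, and the invariant factors of ∂_1 are all 1, so H_0 = Z^2.
  H_1: rank ker ∂_1 − rank ∂_2 = (30 − 12) − 13 = 5, and the invariant factors of ∂_2 are all 1, so H_1 = Z^5.
  H_2: rank ker ∂_2 − rank ∂_3 = (14 − 13) − 0 = 1, and there is no ∂_3, so H_2 = Z.

H_0 = Z^2,  H_1 = Z^5,  H_2 = Z.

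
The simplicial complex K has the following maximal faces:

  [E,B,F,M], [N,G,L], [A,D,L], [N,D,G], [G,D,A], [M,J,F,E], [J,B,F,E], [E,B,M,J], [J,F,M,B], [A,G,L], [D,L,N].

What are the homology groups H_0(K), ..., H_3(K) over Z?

H_0 = Z^2,  H_1 = 0,  H_2 = Z,  H_3 = Z.

Order the vertices as A < B < D < E < F < G < J < L < M < N. Listing each simplex with vertices in this order, K has dimension 3 with simplices:

  0-simplices (10): A, B, D, E, F, G, J, L, M, N
  1-simplices (19): AD, AG, AL, BE, BF, BJ, BM, DG, DL, DN, EF, EJ, EM, FJ, FM, GL, GN, JM, LN
  2-simplices (16): ADG, ADL, AGL, BEF, BEJ, BEM, BFJ, BFM, BJM, DGN, DLN, EFJ, EFM, EJM, FJM, GLN
  3-simplices (5): BEFJ, BEFM, BEJM, BFJM, EFJM

Hence C_0 ≅ Z^10, C_1 ≅ Z^19, C_2 ≅ Z^16, C_3 ≅ Z^5.

Boundary ∂_1: C_1 → C_0 is given by ∂[p,q] = [q] − [p]. For instance
  ∂EM = M − E.
The resulting 10×19 matrix has rank 8, and its Smith normal form has invariant factors (1,1,1,1,1,1,1,1).

The boundary map ∂_2: C_2 → C_1 sends each 2-simplex [p,q,r] to [q,r] − [p,r] + [p,q]. For instance
  ∂GLN = LN − GN + GL,
  ∂ADG = DG − AG + AD.
The resulting 19×16 matrix has rank 11, and its Smith normal form has invariant factors (1,1,1,1,1,1,1,1,1,1,1).

Boundary ∂_3: C_3 → C_2 sends each 3-simplex σ to the alternating sum Σ_i (−1)^i (σ with its i-th vertex removed). For instance
  ∂BEJM = EJM − BJM + BEM − BEJ,
  ∂EFJM = FJM − EJM + EFM − EFJ.
The resulting 16×5 matrix has rank 4, and its Smith normal form has invariant factors (1,1,1,1).

Reading off H_k = ker ∂_k / im ∂_{k+1}:

  H_0: rank C_0 − rank ∂_1 = 10 − 8 = 2, and the invariant factors of ∂_1 are all 1, so H_0 = Z^2.
  H_1: rank ker ∂_1 − rank ∂_2 = (19 − 8) − 11 = 0, and the invariant factors of ∂_2 are all 1, so H_1 = 0.
  H_2: rank ker ∂_2 − rank ∂_3 = (16 − 11) − 4 = 1, and the invariant factors of ∂_3 are all 1, so H_2 = Z.
  H_3: rank ker ∂_3 − rank ∂_4 = (5 − 4) − 0 = 1, and there is no ∂_4, so H_3 = Z.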